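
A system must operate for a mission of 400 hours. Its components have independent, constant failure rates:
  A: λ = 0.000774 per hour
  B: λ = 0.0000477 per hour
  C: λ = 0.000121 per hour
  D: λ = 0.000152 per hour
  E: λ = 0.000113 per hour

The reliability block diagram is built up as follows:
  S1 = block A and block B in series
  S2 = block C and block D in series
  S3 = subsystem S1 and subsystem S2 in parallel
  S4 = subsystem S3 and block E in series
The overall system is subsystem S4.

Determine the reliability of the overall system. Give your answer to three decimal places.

0.928

R(A) = exp(−0.000774 × 400) = 0.73374
R(B) = exp(−0.0000477 × 400) = 0.98110
R(C) = exp(−0.000121 × 400) = 0.95275
R(D) = exp(−0.000152 × 400) = 0.94101
R(E) = exp(−0.000113 × 400) = 0.95581
Series (A and B): 0.73374 × 0.98110 = 0.71987
Series (C and D): 0.95275 × 0.94101 = 0.89655
Parallel ([0.71987] and [0.89655]): 1 − (1 − 0.71987)(1 − 0.89655) = 0.97102
Series ([0.97102] and E): 0.97102 × 0.95581 = 0.928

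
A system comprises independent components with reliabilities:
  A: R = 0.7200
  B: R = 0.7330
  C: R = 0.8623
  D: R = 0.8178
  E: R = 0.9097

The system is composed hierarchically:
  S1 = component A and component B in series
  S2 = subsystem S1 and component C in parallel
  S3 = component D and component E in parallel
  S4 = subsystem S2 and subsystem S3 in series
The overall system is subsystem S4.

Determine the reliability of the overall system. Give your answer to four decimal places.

Series (A and B): 0.720000 × 0.733000 = 0.527760
Parallel ([0.527760] and C): 1 − (1 − 0.527760)(1 − 0.862300) = 0.934973
Parallel (D and E): 1 − (1 − 0.817800)(1 − 0.909700) = 0.983547
Series ([0.934973] and [0.983547]): 0.934973 × 0.983547 = 0.9196

0.9196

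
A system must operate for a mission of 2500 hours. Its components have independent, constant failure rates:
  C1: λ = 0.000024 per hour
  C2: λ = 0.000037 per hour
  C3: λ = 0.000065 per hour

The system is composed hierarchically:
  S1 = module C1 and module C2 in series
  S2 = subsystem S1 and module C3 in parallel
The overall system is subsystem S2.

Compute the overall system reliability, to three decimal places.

0.979

R(C1) = exp(−0.000024 × 2500) = 0.94176
R(C2) = exp(−0.000037 × 2500) = 0.91165
R(C3) = exp(−0.000065 × 2500) = 0.85002
Series (C1 and C2): 0.94176 × 0.91165 = 0.85856
Parallel ([0.85856] and C3): 1 − (1 − 0.85856)(1 − 0.85002) = 0.979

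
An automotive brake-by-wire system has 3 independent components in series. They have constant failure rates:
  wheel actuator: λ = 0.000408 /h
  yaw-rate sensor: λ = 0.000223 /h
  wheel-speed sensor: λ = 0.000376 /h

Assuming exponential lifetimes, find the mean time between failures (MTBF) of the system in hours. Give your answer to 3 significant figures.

Series of exponential components: λ_sys = Σ λ_i
λ_sys = 0.000408 + 0.000223 + 0.000376 = 1.0070e-03 /h
MTBF = 1 / λ_sys = 993 h

993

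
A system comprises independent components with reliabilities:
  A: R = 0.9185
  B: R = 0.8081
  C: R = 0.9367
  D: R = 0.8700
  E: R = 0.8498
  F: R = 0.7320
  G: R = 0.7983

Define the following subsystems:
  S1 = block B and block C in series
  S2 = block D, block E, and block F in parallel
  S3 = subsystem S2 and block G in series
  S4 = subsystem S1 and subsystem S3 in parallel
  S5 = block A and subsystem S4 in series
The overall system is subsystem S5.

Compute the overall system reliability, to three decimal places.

Series (B and C): 0.80810 × 0.93670 = 0.75695
Parallel (D, E, and F): 1 − (1 − 0.87000)(1 − 0.84980)(1 − 0.73200) = 0.99477
Series ([0.99477] and G): 0.99477 × 0.79830 = 0.79412
Parallel ([0.75695] and [0.79412]): 1 − (1 − 0.75695)(1 − 0.79412) = 0.94996
Series (A and [0.94996]): 0.91850 × 0.94996 = 0.873

0.873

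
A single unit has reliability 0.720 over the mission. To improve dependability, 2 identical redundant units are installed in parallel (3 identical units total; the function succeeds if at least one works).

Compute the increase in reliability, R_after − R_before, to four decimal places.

0.2580

R_before = 0.720
R_after = 1 − (1 − 0.720)^3 = 0.9780
ΔR = 0.9780 − 0.720 = 0.2580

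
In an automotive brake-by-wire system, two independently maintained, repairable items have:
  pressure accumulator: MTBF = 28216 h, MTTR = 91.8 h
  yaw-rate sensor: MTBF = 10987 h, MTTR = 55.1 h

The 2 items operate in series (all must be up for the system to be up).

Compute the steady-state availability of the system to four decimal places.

0.9918

A(pressure accumulator) = MTBF/(MTBF+MTTR) = 28216/(28216+91.8) = 0.996757
A(yaw-rate sensor) = MTBF/(MTBF+MTTR) = 10987/(10987+55.1) = 0.995010
Series availability: 0.996757 × 0.995010 = 0.9918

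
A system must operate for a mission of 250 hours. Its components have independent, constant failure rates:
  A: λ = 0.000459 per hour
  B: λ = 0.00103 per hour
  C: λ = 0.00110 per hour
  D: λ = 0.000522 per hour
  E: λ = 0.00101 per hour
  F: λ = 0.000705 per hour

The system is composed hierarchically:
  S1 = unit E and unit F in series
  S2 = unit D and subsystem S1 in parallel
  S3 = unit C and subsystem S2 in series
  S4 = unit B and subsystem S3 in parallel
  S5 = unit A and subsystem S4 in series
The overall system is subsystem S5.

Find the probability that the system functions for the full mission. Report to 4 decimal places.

0.8364

R(A) = exp(−0.000459 × 250) = 0.891589
R(B) = exp(−0.00103 × 250) = 0.772982
R(C) = exp(−0.00110 × 250) = 0.759572
R(D) = exp(−0.000522 × 250) = 0.877656
R(E) = exp(−0.00101 × 250) = 0.776856
R(F) = exp(−0.000705 × 250) = 0.838408
Series (E and F): 0.776856 × 0.838408 = 0.651322
Parallel (D and [0.651322]): 1 − (1 − 0.877656)(1 − 0.651322) = 0.957341
Series (C and [0.957341]): 0.759572 × 0.957341 = 0.727169
Parallel (B and [0.727169]): 1 − (1 − 0.772982)(1 − 0.727169) = 0.938062
Series (A and [0.938062]): 0.891589 × 0.938062 = 0.8364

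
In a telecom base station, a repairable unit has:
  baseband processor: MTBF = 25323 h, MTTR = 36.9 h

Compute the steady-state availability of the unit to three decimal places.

A(baseband processor) = MTBF/(MTBF+MTTR) = 25323/(25323+36.9) = 0.999

0.999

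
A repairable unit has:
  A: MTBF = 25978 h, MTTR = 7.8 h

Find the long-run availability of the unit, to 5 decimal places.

A(A) = MTBF/(MTBF+MTTR) = 25978/(25978+7.8) = 0.99970

0.99970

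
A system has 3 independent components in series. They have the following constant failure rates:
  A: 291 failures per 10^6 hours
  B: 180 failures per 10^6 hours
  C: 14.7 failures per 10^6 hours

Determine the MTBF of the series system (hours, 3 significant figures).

2060

Series of exponential components: λ_sys = Σ λ_i
λ_sys = 0.000291 + 0.000180 + 0.0000147 = 4.8570e-04 /h
MTBF = 1 / λ_sys = 2060 h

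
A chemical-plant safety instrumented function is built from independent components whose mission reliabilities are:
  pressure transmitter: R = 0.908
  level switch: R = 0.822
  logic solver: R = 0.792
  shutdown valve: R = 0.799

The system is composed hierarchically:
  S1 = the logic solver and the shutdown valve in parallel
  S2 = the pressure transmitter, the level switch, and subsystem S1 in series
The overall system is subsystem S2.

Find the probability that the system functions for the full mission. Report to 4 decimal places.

Parallel (logic solver and shutdown valve): 1 − (1 − 0.792000)(1 − 0.799000) = 0.958192
Series (pressure transmitter, level switch, and [0.958192]): 0.908000 × 0.822000 × 0.958192 = 0.7152

0.7152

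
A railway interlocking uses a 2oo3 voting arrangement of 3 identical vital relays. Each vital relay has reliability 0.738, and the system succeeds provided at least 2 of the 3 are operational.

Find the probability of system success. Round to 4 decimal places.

R = Σ_{i=2}^{3} C(3,i) p^i (1−p)^{3−i} with p = 0.738
C(3,2)·0.738^2·0.262^1 = 0.428090
C(3,3)·0.738^3·0.262^0 = 0.401947
Sum = 0.8300

0.8300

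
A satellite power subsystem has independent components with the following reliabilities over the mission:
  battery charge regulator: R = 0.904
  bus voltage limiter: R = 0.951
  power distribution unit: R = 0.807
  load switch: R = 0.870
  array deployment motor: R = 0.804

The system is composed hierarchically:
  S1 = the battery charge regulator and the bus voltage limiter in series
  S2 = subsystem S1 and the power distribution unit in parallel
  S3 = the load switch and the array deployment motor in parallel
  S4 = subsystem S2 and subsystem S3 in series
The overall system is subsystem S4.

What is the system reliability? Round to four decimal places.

Series (battery charge regulator and bus voltage limiter): 0.904000 × 0.951000 = 0.859704
Parallel ([0.859704] and power distribution unit): 1 − (1 − 0.859704)(1 − 0.807000) = 0.972923
Parallel (load switch and array deployment motor): 1 − (1 − 0.870000)(1 − 0.804000) = 0.974520
Series ([0.972923] and [0.974520]): 0.972923 × 0.974520 = 0.9481

0.9481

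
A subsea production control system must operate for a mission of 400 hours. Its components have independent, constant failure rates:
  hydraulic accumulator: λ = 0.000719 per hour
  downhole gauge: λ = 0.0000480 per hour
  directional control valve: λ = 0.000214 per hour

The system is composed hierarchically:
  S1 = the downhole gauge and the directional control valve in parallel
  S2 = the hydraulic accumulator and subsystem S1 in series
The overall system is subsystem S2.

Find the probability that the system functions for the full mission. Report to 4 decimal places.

R(hydraulic accumulator) = exp(−0.000719 × 400) = 0.750062
R(downhole gauge) = exp(−0.0000480 × 400) = 0.980983
R(directional control valve) = exp(−0.000214 × 400) = 0.917961
Parallel (downhole gauge and directional control valve): 1 − (1 − 0.980983)(1 − 0.917961) = 0.998440
Series (hydraulic accumulator and [0.998440]): 0.750062 × 0.998440 = 0.7489

0.7489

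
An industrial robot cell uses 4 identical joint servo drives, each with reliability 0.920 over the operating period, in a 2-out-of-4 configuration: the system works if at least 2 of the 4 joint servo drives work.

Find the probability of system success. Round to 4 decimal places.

0.9981

R = Σ_{i=2}^{4} C(4,i) p^i (1−p)^{4−i} with p = 0.920
C(4,2)·0.920^2·0.080^2 = 0.032502
C(4,3)·0.920^3·0.080^1 = 0.249180
C(4,4)·0.920^4·0.080^0 = 0.716393
Sum = 0.9981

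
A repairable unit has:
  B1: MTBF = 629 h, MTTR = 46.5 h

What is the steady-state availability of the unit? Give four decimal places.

0.9312

A(B1) = MTBF/(MTBF+MTTR) = 629/(629+46.5) = 0.9312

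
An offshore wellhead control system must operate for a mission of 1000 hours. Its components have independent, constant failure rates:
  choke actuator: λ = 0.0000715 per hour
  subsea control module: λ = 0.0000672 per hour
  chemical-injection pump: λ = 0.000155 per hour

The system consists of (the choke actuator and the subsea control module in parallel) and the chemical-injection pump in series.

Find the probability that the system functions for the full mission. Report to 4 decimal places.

R(choke actuator) = exp(−0.0000715 × 1000) = 0.930996
R(subsea control module) = exp(−0.0000672 × 1000) = 0.935008
R(chemical-injection pump) = exp(−0.000155 × 1000) = 0.856415
Parallel (choke actuator and subsea control module): 1 − (1 − 0.930996)(1 − 0.935008) = 0.995515
Series ([0.995515] and chemical-injection pump): 0.995515 × 0.856415 = 0.8526

0.8526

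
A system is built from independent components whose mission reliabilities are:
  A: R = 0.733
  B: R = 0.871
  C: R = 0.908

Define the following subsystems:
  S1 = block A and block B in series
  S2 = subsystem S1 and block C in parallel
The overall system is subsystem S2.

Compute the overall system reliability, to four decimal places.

0.9667

Series (A and B): 0.733000 × 0.871000 = 0.638443
Parallel ([0.638443] and C): 1 − (1 − 0.638443)(1 − 0.908000) = 0.9667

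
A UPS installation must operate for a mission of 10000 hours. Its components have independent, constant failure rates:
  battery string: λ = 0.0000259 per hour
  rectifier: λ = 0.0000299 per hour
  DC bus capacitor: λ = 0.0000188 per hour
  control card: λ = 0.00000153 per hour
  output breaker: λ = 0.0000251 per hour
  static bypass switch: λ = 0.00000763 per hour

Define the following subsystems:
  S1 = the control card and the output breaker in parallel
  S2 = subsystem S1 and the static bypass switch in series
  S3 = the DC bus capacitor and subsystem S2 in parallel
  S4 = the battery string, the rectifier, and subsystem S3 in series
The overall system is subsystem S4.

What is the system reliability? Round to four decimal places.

0.5648

R(battery string) = exp(−0.0000259 × 10000) = 0.771823
R(rectifier) = exp(−0.0000299 × 10000) = 0.741559
R(DC bus capacitor) = exp(−0.0000188 × 10000) = 0.828615
R(control card) = exp(−0.00000153 × 10000) = 0.984816
R(output breaker) = exp(−0.0000251 × 10000) = 0.778022
R(static bypass switch) = exp(−0.00000763 × 10000) = 0.926538
Parallel (control card and output breaker): 1 − (1 − 0.984816)(1 − 0.778022) = 0.996629
Series ([0.996629] and static bypass switch): 0.996629 × 0.926538 = 0.923415
Parallel (DC bus capacitor and [0.923415]): 1 − (1 − 0.828615)(1 − 0.923415) = 0.986874
Series (battery string, rectifier, and [0.986874]): 0.771823 × 0.741559 × 0.986874 = 0.5648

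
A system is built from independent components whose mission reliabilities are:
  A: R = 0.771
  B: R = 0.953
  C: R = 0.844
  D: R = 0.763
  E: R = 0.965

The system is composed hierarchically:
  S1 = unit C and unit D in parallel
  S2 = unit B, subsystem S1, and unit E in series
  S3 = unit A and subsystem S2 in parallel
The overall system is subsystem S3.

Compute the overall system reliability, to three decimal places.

Parallel (C and D): 1 − (1 − 0.84400)(1 − 0.76300) = 0.96303
Series (B, [0.96303], and E): 0.95300 × 0.96303 × 0.96500 = 0.88565
Parallel (A and [0.88565]): 1 − (1 − 0.77100)(1 − 0.88565) = 0.974

0.974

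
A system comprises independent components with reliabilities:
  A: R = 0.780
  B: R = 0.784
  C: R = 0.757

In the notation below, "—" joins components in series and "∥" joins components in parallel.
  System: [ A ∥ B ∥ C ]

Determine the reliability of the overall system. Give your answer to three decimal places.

Parallel (A, B, and C): 1 − (1 − 0.78000)(1 − 0.78400)(1 − 0.75700) = 0.988

0.988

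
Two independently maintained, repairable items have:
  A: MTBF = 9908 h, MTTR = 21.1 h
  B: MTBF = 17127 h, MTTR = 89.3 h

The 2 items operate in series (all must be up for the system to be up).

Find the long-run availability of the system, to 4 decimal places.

A(A) = MTBF/(MTBF+MTTR) = 9908/(9908+21.1) = 0.997875
A(B) = MTBF/(MTBF+MTTR) = 17127/(17127+89.3) = 0.994813
Series availability: 0.997875 × 0.994813 = 0.9927

0.9927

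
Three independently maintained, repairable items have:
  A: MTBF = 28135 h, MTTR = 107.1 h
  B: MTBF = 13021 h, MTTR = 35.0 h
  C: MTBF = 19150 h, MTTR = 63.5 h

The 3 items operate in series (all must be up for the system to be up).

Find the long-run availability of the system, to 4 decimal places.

0.9903

A(A) = MTBF/(MTBF+MTTR) = 28135/(28135+107.1) = 0.996208
A(B) = MTBF/(MTBF+MTTR) = 13021/(13021+35.0) = 0.997319
A(C) = MTBF/(MTBF+MTTR) = 19150/(19150+63.5) = 0.996695
Series availability: 0.996208 × 0.997319 × 0.996695 = 0.9903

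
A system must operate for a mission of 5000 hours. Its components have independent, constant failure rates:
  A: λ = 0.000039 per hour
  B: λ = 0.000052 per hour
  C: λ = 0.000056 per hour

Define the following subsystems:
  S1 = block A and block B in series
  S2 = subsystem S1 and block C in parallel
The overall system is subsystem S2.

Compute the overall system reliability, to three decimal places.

0.911

R(A) = exp(−0.000039 × 5000) = 0.82283
R(B) = exp(−0.000052 × 5000) = 0.77105
R(C) = exp(−0.000056 × 5000) = 0.75578
Series (A and B): 0.82283 × 0.77105 = 0.63444
Parallel ([0.63444] and C): 1 − (1 − 0.63444)(1 − 0.75578) = 0.911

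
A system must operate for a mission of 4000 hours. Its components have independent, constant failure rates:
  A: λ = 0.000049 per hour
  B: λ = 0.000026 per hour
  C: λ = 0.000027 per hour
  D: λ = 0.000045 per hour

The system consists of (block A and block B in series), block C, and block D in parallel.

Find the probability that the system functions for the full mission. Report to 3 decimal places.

0.996

R(A) = exp(−0.000049 × 4000) = 0.82201
R(B) = exp(−0.000026 × 4000) = 0.90123
R(C) = exp(−0.000027 × 4000) = 0.89763
R(D) = exp(−0.000045 × 4000) = 0.83527
Series (A and B): 0.82201 × 0.90123 = 0.74082
Parallel ([0.74082], C, and D): 1 − (1 − 0.74082)(1 − 0.89763)(1 − 0.83527) = 0.996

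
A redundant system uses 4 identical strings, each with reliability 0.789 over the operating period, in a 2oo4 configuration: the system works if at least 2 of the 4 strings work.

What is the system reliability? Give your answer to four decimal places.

R = Σ_{i=2}^{4} C(4,i) p^i (1−p)^{4−i} with p = 0.789
C(4,2)·0.789^2·0.211^2 = 0.166292
C(4,3)·0.789^3·0.211^1 = 0.414547
C(4,4)·0.789^4·0.211^0 = 0.387532
Sum = 0.9684

0.9684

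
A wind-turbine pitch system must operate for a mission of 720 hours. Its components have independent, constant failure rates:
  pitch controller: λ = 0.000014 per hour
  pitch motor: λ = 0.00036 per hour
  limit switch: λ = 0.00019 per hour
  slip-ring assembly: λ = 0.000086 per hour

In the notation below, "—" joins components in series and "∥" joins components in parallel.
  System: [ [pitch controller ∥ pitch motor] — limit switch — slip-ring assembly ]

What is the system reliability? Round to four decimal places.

R(pitch controller) = exp(−0.000014 × 720) = 0.989971
R(pitch motor) = exp(−0.00036 × 720) = 0.771669
R(limit switch) = exp(−0.00019 × 720) = 0.872145
R(slip-ring assembly) = exp(−0.000086 × 720) = 0.939958
Parallel (pitch controller and pitch motor): 1 − (1 − 0.989971)(1 − 0.771669) = 0.997710
Series ([0.997710], limit switch, and slip-ring assembly): 0.997710 × 0.872145 × 0.939958 = 0.8179

0.8179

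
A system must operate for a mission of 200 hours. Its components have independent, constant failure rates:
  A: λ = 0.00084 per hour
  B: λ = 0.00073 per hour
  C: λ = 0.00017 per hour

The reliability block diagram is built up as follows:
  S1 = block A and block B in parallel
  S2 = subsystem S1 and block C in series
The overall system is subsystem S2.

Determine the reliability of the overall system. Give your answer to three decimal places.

R(A) = exp(−0.00084 × 200) = 0.84535
R(B) = exp(−0.00073 × 200) = 0.86416
R(C) = exp(−0.00017 × 200) = 0.96657
Parallel (A and B): 1 − (1 − 0.84535)(1 − 0.86416) = 0.97899
Series ([0.97899] and C): 0.97899 × 0.96657 = 0.946

0.946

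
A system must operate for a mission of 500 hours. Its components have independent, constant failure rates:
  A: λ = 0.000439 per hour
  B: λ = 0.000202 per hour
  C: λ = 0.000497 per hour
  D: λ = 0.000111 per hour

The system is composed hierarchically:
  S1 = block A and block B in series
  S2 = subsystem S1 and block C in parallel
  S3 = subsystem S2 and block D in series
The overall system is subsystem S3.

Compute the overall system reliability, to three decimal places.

0.889

R(A) = exp(−0.000439 × 500) = 0.80292
R(B) = exp(−0.000202 × 500) = 0.90393
R(C) = exp(−0.000497 × 500) = 0.77997
R(D) = exp(−0.000111 × 500) = 0.94601
Series (A and B): 0.80292 × 0.90393 = 0.72578
Parallel ([0.72578] and C): 1 − (1 − 0.72578)(1 − 0.77997) = 0.93966
Series ([0.93966] and D): 0.93966 × 0.94601 = 0.889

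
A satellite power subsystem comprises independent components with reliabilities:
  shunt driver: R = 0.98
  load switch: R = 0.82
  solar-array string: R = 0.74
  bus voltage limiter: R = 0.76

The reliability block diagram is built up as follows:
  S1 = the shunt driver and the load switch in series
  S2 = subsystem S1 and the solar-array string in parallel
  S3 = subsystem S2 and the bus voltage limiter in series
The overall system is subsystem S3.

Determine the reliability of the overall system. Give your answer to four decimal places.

0.7212

Series (shunt driver and load switch): 0.980000 × 0.820000 = 0.803600
Parallel ([0.803600] and solar-array string): 1 − (1 − 0.803600)(1 − 0.740000) = 0.948936
Series ([0.948936] and bus voltage limiter): 0.948936 × 0.760000 = 0.7212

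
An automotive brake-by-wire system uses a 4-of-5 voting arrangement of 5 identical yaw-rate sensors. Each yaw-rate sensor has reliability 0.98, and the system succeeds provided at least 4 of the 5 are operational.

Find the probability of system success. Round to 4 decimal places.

R = Σ_{i=4}^{5} C(5,i) p^i (1−p)^{5−i} with p = 0.98
C(5,4)·0.98^4·0.02^1 = 0.092237
C(5,5)·0.98^5·0.02^0 = 0.903921
Sum = 0.9962

0.9962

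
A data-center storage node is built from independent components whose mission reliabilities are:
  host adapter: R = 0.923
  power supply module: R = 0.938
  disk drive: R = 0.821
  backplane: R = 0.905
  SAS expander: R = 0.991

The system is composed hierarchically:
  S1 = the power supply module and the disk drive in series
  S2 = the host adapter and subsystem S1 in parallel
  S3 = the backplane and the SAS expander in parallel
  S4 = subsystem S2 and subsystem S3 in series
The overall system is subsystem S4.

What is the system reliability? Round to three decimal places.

Series (power supply module and disk drive): 0.93800 × 0.82100 = 0.77010
Parallel (host adapter and [0.77010]): 1 − (1 − 0.92300)(1 − 0.77010) = 0.98230
Parallel (backplane and SAS expander): 1 − (1 − 0.90500)(1 − 0.99100) = 0.99915
Series ([0.98230] and [0.99915]): 0.98230 × 0.99915 = 0.981

0.981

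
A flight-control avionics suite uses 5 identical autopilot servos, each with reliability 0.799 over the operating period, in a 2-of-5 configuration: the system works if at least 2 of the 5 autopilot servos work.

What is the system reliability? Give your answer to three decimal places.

0.993

R = Σ_{i=2}^{5} C(5,i) p^i (1−p)^{5−i} with p = 0.799
C(5,2)·0.799^2·0.201^3 = 0.05184
C(5,3)·0.799^3·0.201^2 = 0.20608
C(5,4)·0.799^4·0.201^1 = 0.40959
C(5,5)·0.799^5·0.201^0 = 0.32564
Sum = 0.993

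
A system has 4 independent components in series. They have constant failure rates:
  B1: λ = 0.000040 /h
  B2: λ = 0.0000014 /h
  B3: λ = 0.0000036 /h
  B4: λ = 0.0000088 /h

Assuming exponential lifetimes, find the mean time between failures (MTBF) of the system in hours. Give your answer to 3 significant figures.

18600

Series of exponential components: λ_sys = Σ λ_i
λ_sys = 0.000040 + 0.0000014 + 0.0000036 + 0.0000088 = 5.3800e-05 /h
MTBF = 1 / λ_sys = 18600 h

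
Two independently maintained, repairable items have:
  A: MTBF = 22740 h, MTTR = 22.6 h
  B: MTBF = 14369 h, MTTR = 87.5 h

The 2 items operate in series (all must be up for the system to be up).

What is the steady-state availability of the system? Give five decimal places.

A(A) = MTBF/(MTBF+MTTR) = 22740/(22740+22.6) = 0.999007
A(B) = MTBF/(MTBF+MTTR) = 14369/(14369+87.5) = 0.993947
Series availability: 0.999007 × 0.993947 = 0.99296

0.99296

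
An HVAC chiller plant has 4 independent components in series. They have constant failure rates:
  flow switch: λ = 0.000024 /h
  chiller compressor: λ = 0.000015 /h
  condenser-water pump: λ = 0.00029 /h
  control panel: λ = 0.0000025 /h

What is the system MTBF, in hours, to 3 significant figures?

Series of exponential components: λ_sys = Σ λ_i
λ_sys = 0.000024 + 0.000015 + 0.00029 + 0.0000025 = 3.3150e-04 /h
MTBF = 1 / λ_sys = 3020 h

3020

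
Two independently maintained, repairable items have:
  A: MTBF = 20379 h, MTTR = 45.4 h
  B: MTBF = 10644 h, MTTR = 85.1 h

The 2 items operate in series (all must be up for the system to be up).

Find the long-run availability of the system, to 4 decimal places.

A(A) = MTBF/(MTBF+MTTR) = 20379/(20379+45.4) = 0.997777
A(B) = MTBF/(MTBF+MTTR) = 10644/(10644+85.1) = 0.992068
Series availability: 0.997777 × 0.992068 = 0.9899

0.9899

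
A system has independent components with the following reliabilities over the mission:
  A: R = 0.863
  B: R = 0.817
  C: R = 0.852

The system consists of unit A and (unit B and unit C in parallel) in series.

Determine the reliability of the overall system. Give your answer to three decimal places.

Parallel (B and C): 1 − (1 − 0.81700)(1 − 0.85200) = 0.97292
Series (A and [0.97292]): 0.86300 × 0.97292 = 0.840

0.840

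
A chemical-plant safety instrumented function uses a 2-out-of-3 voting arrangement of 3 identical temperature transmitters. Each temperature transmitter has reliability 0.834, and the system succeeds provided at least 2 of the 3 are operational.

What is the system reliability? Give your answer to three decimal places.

R = Σ_{i=2}^{3} C(3,i) p^i (1−p)^{3−i} with p = 0.834
C(3,2)·0.834^2·0.166^1 = 0.34639
C(3,3)·0.834^3·0.166^0 = 0.58009
Sum = 0.926

0.926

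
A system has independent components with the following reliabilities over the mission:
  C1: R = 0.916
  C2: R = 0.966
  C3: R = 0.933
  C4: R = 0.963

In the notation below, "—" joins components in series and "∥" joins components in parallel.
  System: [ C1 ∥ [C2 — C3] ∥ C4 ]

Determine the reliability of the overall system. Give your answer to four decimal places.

0.9997

Series (C2 and C3): 0.966000 × 0.933000 = 0.901278
Parallel (C1, [0.901278], and C4): 1 − (1 − 0.916000)(1 − 0.901278)(1 − 0.963000) = 0.9997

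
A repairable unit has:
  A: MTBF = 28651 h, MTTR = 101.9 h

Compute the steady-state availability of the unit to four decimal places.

A(A) = MTBF/(MTBF+MTTR) = 28651/(28651+101.9) = 0.9965

0.9965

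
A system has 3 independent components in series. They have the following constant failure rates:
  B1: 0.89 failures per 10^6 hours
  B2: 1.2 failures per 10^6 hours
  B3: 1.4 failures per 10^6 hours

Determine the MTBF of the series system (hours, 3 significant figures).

Series of exponential components: λ_sys = Σ λ_i
λ_sys = 0.00000089 + 0.0000012 + 0.0000014 = 3.4900e-06 /h
MTBF = 1 / λ_sys = 287000 h

287000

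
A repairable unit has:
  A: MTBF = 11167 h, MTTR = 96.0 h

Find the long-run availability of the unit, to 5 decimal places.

A(A) = MTBF/(MTBF+MTTR) = 11167/(11167+96.0) = 0.99148

0.99148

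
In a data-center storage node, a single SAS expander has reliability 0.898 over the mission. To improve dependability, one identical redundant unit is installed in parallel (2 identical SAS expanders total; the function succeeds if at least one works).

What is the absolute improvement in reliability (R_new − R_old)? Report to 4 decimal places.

R_before = 0.898
R_after = 1 − (1 − 0.898)^2 = 0.9896
ΔR = 0.9896 − 0.898 = 0.0916

0.0916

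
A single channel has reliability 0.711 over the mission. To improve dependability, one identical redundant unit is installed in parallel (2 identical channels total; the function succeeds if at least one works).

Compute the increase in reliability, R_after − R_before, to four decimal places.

0.2055

R_before = 0.711
R_after = 1 − (1 − 0.711)^2 = 0.9165
ΔR = 0.9165 − 0.711 = 0.2055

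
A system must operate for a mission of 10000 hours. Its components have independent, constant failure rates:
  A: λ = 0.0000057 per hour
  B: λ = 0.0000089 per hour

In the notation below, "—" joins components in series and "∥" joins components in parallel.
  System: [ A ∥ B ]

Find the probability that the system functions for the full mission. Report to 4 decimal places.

R(A) = exp(−0.0000057 × 10000) = 0.944594
R(B) = exp(−0.0000089 × 10000) = 0.914846
Parallel (A and B): 1 − (1 − 0.944594)(1 − 0.914846) = 0.9953

0.9953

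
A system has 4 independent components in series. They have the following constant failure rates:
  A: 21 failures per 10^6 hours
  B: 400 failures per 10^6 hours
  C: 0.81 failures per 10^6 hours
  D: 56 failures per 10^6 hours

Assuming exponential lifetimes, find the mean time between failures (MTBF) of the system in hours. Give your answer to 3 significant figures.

2090

Series of exponential components: λ_sys = Σ λ_i
λ_sys = 0.000021 + 0.00040 + 0.00000081 + 0.000056 = 4.7781e-04 /h
MTBF = 1 / λ_sys = 2090 h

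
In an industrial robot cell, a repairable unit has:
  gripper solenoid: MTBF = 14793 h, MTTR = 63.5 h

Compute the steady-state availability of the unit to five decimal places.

A(gripper solenoid) = MTBF/(MTBF+MTTR) = 14793/(14793+63.5) = 0.99573

0.99573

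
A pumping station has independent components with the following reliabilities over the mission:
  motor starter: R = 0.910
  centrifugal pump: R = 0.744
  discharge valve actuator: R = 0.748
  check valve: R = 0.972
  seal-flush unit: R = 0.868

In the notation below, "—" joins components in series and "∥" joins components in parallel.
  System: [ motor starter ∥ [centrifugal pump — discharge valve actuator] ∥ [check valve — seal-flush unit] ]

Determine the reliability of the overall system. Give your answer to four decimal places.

0.9938

Series (centrifugal pump and discharge valve actuator): 0.744000 × 0.748000 = 0.556512
Series (check valve and seal-flush unit): 0.972000 × 0.868000 = 0.843696
Parallel (motor starter, [0.556512], and [0.843696]): 1 − (1 − 0.910000)(1 − 0.556512)(1 − 0.843696) = 0.9938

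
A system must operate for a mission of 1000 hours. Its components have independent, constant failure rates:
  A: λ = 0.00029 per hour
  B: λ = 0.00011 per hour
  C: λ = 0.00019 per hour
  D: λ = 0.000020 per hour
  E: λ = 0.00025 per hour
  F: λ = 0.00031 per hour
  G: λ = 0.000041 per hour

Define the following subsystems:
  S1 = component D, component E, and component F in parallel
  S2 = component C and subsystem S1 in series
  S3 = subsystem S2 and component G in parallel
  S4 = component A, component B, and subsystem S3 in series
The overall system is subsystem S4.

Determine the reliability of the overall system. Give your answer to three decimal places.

R(A) = exp(−0.00029 × 1000) = 0.74826
R(B) = exp(−0.00011 × 1000) = 0.89583
R(C) = exp(−0.00019 × 1000) = 0.82696
R(D) = exp(−0.000020 × 1000) = 0.98020
R(E) = exp(−0.00025 × 1000) = 0.77880
R(F) = exp(−0.00031 × 1000) = 0.73345
R(G) = exp(−0.000041 × 1000) = 0.95983
Parallel (D, E, and F): 1 − (1 − 0.98020)(1 − 0.77880)(1 − 0.73345) = 0.99883
Series (C and [0.99883]): 0.82696 × 0.99883 = 0.82599
Parallel ([0.82599] and G): 1 − (1 − 0.82599)(1 − 0.95983) = 0.99301
Series (A, B, and [0.99301]): 0.74826 × 0.89583 × 0.99301 = 0.666

0.666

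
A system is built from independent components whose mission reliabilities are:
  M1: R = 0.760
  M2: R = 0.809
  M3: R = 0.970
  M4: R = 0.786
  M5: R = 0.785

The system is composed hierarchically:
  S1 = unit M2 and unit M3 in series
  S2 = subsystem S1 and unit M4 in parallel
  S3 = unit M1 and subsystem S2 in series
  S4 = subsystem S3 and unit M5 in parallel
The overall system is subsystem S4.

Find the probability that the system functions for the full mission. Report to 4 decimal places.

Series (M2 and M3): 0.809000 × 0.970000 = 0.784730
Parallel ([0.784730] and M4): 1 − (1 − 0.784730)(1 − 0.786000) = 0.953932
Series (M1 and [0.953932]): 0.760000 × 0.953932 = 0.724988
Parallel ([0.724988] and M5): 1 − (1 − 0.724988)(1 − 0.785000) = 0.9409

0.9409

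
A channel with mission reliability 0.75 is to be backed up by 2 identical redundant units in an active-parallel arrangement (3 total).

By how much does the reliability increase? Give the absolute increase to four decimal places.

R_before = 0.75
R_after = 1 − (1 − 0.75)^3 = 0.9844
ΔR = 0.9844 − 0.75 = 0.2344

0.2344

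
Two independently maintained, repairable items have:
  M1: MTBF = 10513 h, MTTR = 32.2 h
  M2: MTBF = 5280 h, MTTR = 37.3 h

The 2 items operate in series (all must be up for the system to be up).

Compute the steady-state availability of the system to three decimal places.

A(M1) = MTBF/(MTBF+MTTR) = 10513/(10513+32.2) = 0.996946
A(M2) = MTBF/(MTBF+MTTR) = 5280/(5280+37.3) = 0.992985
Series availability: 0.996946 × 0.992985 = 0.990

0.990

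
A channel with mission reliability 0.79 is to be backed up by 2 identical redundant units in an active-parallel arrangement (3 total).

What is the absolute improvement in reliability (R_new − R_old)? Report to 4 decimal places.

R_before = 0.79
R_after = 1 − (1 − 0.79)^3 = 0.9907
ΔR = 0.9907 − 0.79 = 0.2007

0.2007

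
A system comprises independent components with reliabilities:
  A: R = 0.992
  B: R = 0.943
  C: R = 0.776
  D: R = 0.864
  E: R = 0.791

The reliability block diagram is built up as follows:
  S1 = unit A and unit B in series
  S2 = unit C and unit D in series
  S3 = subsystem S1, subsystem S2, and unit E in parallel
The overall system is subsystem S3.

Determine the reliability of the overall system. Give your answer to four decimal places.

Series (A and B): 0.992000 × 0.943000 = 0.935456
Series (C and D): 0.776000 × 0.864000 = 0.670464
Parallel ([0.935456], [0.670464], and E): 1 − (1 − 0.935456)(1 − 0.670464)(1 − 0.791000) = 0.9956

0.9956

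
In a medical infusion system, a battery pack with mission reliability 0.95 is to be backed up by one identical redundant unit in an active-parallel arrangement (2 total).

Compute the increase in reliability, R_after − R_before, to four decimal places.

R_before = 0.95
R_after = 1 − (1 − 0.95)^2 = 0.9975
ΔR = 0.9975 − 0.95 = 0.0475

0.0475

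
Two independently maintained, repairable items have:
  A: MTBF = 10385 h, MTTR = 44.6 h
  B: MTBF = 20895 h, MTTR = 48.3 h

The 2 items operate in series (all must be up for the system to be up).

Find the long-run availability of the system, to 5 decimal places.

A(A) = MTBF/(MTBF+MTTR) = 10385/(10385+44.6) = 0.995724
A(B) = MTBF/(MTBF+MTTR) = 20895/(20895+48.3) = 0.997694
Series availability: 0.995724 × 0.997694 = 0.99343

0.99343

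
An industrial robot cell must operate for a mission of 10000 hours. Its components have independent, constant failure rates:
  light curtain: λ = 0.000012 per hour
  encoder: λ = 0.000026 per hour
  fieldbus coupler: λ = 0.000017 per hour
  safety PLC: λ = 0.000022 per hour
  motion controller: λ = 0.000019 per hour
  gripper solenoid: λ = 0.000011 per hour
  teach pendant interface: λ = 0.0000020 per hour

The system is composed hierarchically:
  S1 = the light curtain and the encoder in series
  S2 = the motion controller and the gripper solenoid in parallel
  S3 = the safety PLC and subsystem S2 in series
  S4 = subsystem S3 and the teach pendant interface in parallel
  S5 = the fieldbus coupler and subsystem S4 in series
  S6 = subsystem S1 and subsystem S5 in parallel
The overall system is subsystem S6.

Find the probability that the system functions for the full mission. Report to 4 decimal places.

R(light curtain) = exp(−0.000012 × 10000) = 0.886920
R(encoder) = exp(−0.000026 × 10000) = 0.771052
R(fieldbus coupler) = exp(−0.000017 × 10000) = 0.843665
R(safety PLC) = exp(−0.000022 × 10000) = 0.802519
R(motion controller) = exp(−0.000019 × 10000) = 0.826959
R(gripper solenoid) = exp(−0.000011 × 10000) = 0.895834
R(teach pendant interface) = exp(−0.0000020 × 10000) = 0.980199
Series (light curtain and encoder): 0.886920 × 0.771052 = 0.683861
Parallel (motion controller and gripper solenoid): 1 − (1 − 0.826959)(1 − 0.895834) = 0.981975
Series (safety PLC and [0.981975]): 0.802519 × 0.981975 = 0.788054
Parallel ([0.788054] and teach pendant interface): 1 − (1 − 0.788054)(1 − 0.980199) = 0.995803
Series (fieldbus coupler and [0.995803]): 0.843665 × 0.995803 = 0.840124
Parallel ([0.683861] and [0.840124]): 1 − (1 − 0.683861)(1 − 0.840124) = 0.9495

0.9495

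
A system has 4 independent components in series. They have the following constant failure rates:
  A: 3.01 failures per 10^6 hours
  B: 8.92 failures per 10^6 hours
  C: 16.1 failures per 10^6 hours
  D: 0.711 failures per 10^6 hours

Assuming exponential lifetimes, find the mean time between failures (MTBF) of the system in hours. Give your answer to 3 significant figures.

Series of exponential components: λ_sys = Σ λ_i
λ_sys = 0.00000301 + 0.00000892 + 0.0000161 + 0.000000711 = 2.8741e-05 /h
MTBF = 1 / λ_sys = 34800 h

34800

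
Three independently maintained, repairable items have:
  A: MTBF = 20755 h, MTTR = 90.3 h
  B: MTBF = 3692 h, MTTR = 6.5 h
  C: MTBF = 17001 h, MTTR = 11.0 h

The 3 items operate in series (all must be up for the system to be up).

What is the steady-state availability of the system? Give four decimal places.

A(A) = MTBF/(MTBF+MTTR) = 20755/(20755+90.3) = 0.995668
A(B) = MTBF/(MTBF+MTTR) = 3692/(3692+6.5) = 0.998243
A(C) = MTBF/(MTBF+MTTR) = 17001/(17001+11.0) = 0.999353
Series availability: 0.995668 × 0.998243 × 0.999353 = 0.9933

0.9933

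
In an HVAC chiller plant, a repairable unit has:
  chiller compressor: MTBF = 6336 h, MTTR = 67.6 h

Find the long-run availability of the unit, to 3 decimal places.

A(chiller compressor) = MTBF/(MTBF+MTTR) = 6336/(6336+67.6) = 0.989

0.989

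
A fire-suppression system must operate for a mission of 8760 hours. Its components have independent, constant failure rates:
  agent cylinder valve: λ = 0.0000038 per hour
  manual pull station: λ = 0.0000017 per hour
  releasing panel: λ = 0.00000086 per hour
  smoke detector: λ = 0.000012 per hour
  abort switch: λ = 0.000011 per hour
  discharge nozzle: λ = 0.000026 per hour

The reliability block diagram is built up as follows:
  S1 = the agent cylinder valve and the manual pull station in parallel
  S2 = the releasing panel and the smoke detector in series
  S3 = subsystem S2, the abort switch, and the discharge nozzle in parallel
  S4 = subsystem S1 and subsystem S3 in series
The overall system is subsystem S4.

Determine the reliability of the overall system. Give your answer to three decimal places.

0.998

R(agent cylinder valve) = exp(−0.0000038 × 8760) = 0.96726
R(manual pull station) = exp(−0.0000017 × 8760) = 0.98522
R(releasing panel) = exp(−0.00000086 × 8760) = 0.99249
R(smoke detector) = exp(−0.000012 × 8760) = 0.90022
R(abort switch) = exp(−0.000011 × 8760) = 0.90814
R(discharge nozzle) = exp(−0.000026 × 8760) = 0.79632
Parallel (agent cylinder valve and manual pull station): 1 − (1 − 0.96726)(1 − 0.98522) = 0.99952
Series (releasing panel and smoke detector): 0.99249 × 0.90022 = 0.89346
Parallel ([0.89346], abort switch, and discharge nozzle): 1 − (1 − 0.89346)(1 − 0.90814)(1 − 0.79632) = 0.99801
Series ([0.99952] and [0.99801]): 0.99952 × 0.99801 = 0.998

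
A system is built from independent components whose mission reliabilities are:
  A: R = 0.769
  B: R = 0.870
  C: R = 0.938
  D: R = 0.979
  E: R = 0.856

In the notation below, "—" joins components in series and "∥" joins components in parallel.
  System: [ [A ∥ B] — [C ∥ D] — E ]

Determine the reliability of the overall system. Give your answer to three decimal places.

0.829

Parallel (A and B): 1 − (1 − 0.76900)(1 − 0.87000) = 0.96997
Parallel (C and D): 1 − (1 − 0.93800)(1 − 0.97900) = 0.99870
Series ([0.96997], [0.99870], and E): 0.96997 × 0.99870 × 0.85600 = 0.829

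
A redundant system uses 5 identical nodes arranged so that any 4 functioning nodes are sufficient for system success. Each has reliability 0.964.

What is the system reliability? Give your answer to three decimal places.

0.988

R = Σ_{i=4}^{5} C(5,i) p^i (1−p)^{5−i} with p = 0.964
C(5,4)·0.964^4·0.036^1 = 0.15545
C(5,5)·0.964^5·0.036^0 = 0.83250
Sum = 0.988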